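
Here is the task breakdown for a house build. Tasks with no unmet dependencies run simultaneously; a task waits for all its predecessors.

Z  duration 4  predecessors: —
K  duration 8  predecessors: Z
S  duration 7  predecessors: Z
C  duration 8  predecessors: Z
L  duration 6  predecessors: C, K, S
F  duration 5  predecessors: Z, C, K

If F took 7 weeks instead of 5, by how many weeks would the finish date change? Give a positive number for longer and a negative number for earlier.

The binding path is Z→K→L = 4+8+6 = 18; finish at 18 weeks.
The longest path through F is only 17 weeks, so F has float 1.
New critical path: Z→K→F = 4+8+7 = 19 ⇒ 19 weeks.
Change in finish: 19 − 18 = +1 weeks.

1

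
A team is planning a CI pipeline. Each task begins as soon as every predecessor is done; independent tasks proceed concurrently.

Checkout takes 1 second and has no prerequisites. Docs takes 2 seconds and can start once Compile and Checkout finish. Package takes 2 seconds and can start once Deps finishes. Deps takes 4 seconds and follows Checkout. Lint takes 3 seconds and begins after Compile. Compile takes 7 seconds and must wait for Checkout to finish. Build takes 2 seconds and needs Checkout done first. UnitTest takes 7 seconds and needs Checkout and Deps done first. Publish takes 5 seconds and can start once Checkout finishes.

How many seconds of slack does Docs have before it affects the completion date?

Checkout→Deps→UnitTest = 1+4+7 = 12 sets the makespan at 12 seconds.
Docs finishes as early as 10 and must finish by 12.
Slack of Docs = 10 − 8 = 2 seconds.

2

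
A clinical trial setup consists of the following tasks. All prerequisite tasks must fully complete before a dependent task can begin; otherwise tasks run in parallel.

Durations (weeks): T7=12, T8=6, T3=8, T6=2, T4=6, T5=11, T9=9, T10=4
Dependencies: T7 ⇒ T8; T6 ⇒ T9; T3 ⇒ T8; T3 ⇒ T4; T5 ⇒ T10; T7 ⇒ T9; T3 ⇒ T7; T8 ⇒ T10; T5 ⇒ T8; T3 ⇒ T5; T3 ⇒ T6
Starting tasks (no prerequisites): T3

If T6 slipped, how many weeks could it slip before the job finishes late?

11

Critical path: T3→T7→T8→T10 = 8+12+6+4 = 30, so the finish is 30 weeks.
T6 finishes as early as 10 and must finish by 21.
Float = 30 − 19 = 11.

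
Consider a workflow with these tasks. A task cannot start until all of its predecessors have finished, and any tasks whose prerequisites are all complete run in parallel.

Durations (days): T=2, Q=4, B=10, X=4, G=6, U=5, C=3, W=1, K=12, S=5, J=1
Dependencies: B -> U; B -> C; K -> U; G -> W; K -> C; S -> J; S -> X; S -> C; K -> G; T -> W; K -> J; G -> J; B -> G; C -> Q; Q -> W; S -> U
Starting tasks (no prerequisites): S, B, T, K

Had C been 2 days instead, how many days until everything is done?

19

Critical path before the change: K→C→Q→W = 12+3+4+1 = 20 giving 20 days.
C lies on that path, so at 2 days the path becomes 19 days.
Now K→G→J = 12+6+1 = 19 is longest, so the finish becomes 19 days.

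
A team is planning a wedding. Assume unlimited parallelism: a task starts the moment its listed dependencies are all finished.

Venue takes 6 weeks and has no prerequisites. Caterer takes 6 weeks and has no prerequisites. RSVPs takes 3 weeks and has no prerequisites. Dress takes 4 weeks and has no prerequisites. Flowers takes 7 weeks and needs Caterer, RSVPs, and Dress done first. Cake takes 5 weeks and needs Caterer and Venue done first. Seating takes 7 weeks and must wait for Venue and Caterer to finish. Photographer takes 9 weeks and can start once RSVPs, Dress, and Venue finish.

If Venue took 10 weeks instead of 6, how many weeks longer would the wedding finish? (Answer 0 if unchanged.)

4

Critical path before the change: Venue→Photographer = 6+9 = 15 giving 15 weeks.
Venue lies on that path, so at 10 weeks the path becomes 19 weeks.
The critical path is still Venue→Photographer; finish is now 19 weeks.
Change in finish: 19 − 15 = +4 weeks.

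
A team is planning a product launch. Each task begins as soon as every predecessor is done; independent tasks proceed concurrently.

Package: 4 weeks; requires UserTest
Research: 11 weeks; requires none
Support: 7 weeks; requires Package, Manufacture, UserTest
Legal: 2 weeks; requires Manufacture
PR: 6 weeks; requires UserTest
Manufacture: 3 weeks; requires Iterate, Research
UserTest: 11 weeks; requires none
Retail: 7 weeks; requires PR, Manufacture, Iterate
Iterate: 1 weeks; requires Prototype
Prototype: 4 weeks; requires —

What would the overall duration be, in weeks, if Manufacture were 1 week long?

Critical path before the change: UserTest→PR→Retail = 11+6+7 = 24 giving 24 weeks.
Manufacture has 3 weeks of float (longest path through it is 21).
No other chain overtakes it, so the finish is 24 weeks.

24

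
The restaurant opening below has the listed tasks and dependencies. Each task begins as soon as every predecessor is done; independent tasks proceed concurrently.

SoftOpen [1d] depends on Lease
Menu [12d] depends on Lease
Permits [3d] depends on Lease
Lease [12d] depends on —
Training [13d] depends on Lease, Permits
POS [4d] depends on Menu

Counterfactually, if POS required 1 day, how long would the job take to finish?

28

Actual critical path: Lease→Menu→POS = 12+12+4 = 28 ⇒ 28 days.
POS lies on that path, so at 1 day the path becomes 25 days.
The binding chain switches to Lease→Permits→Training = 12+3+13 = 28; finish 28 days.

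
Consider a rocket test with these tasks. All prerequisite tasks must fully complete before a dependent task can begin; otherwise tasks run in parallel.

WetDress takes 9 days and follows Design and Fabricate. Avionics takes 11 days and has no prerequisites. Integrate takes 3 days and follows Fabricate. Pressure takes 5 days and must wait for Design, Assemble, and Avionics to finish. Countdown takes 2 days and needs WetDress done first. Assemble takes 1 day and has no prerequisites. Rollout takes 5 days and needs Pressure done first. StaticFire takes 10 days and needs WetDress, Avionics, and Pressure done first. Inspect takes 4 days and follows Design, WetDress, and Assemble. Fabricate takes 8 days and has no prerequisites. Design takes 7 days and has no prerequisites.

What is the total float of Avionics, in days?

1

Critical path: Fabricate→WetDress→StaticFire = 8+9+10 = 27, so the finish is 27 days.
The longest chain containing Avionics totals 26 days.
Slack of Avionics = 1 − 0 = 1 day.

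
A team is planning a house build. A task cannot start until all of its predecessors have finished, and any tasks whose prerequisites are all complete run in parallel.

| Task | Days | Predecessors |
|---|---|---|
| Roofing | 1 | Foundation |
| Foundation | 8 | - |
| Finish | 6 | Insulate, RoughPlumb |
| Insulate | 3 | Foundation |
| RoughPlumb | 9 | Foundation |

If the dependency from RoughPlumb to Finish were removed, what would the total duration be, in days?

Original critical path: Foundation→RoughPlumb→Finish = 8+9+6 = 23 ⇒ 23 days.
Without RoughPlumb→Finish, Finish's earliest start moves from 17 to 11.
After: Foundation→RoughPlumb = 8+9 = 17 → 17 days.

17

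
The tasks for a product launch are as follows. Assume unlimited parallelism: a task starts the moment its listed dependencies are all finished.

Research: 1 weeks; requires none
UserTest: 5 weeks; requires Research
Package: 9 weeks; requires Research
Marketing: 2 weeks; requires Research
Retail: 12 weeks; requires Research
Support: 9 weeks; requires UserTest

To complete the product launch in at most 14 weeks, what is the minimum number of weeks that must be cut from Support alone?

1

Current finish: 15 weeks; target: 14.
Support is on every critical path, so each week cut from Support cuts the finish by one (this holds down to a finish of 13).
Need 15 − 14 = 1 week off Support → Support becomes 8 weeks, finish becomes 14.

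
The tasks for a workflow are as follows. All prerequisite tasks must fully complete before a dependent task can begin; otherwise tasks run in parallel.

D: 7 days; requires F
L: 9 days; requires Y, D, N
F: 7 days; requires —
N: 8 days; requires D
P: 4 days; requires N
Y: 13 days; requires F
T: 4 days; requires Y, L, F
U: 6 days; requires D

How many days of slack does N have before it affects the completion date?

Critical path: F→D→N→L→T = 7+7+8+9+4 = 35, so the finish is 35 days.
N finishes as early as 22 and must finish by 22.
So N can slip 22 − 22 = 0 days.

0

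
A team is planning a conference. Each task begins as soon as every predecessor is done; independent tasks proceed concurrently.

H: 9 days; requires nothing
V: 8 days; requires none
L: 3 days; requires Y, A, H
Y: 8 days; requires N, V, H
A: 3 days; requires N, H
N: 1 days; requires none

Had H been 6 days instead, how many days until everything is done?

19

As given, the longest chain is H→Y→L = 9+8+3 = 20, so the finish is 20 days.
H is on the critical path; changing it to 6 makes that path 17 days.
The binding chain switches to V→Y→L = 8+8+3 = 19; finish 19 days.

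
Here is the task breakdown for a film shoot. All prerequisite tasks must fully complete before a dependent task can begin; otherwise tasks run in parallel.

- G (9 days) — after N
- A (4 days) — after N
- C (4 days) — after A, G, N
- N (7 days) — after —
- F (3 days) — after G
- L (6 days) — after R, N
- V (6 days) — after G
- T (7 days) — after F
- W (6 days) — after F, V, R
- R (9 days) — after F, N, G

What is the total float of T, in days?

The longest chain is N→G→F→R→W = 7+9+3+9+6 = 34; overall finish 34 days.
T finishes as early as 26 and must finish by 34.
Slack of T = 27 − 19 = 8 days.

8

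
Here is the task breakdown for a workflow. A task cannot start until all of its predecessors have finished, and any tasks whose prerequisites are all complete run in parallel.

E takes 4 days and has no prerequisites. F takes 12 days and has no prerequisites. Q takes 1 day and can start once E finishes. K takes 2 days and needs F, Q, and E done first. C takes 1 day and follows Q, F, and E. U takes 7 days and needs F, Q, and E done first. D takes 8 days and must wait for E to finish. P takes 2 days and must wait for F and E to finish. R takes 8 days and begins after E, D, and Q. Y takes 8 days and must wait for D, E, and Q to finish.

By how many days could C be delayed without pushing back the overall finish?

7

Critical path: E→D→R = 4+8+8 = 20, so the finish is 20 days.
Longest path through C: 13 days (earliest finish 13, latest finish 20).
So C can slip 20 − 13 = 7 days.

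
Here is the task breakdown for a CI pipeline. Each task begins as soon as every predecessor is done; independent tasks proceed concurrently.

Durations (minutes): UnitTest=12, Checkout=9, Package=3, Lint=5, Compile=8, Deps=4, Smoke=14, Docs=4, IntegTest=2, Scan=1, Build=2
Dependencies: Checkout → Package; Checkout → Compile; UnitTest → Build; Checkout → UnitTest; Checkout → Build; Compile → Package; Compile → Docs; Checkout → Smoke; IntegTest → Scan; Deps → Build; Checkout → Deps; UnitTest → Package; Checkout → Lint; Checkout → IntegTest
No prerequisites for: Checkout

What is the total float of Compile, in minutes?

3

The longest chain is Checkout→UnitTest→Package = 9+12+3 = 24; overall finish 24 minutes.
Longest path through Compile: 21 minutes (earliest finish 17, latest finish 20).
So Compile can slip 20 − 17 = 3 minutes.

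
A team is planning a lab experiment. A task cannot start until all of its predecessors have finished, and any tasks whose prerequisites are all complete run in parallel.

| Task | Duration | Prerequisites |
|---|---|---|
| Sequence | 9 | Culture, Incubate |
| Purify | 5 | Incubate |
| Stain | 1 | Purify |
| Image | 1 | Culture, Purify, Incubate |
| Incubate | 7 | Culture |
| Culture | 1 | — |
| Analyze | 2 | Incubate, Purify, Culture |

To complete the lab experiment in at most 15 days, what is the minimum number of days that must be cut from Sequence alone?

2

Current finish: 17 days; target: 15.
Sequence is on every critical path, so each day cut from Sequence cuts the finish by one (this holds down to a finish of 15).
Need 17 − 15 = 2 days off Sequence → Sequence becomes 7 days, finish becomes 15.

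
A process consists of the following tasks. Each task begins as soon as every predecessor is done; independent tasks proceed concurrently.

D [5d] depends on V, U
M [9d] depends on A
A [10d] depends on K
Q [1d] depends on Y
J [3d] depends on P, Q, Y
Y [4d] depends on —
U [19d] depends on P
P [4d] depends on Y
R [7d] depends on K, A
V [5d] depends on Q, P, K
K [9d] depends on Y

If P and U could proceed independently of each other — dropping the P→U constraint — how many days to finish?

Original critical path: Y→P→U→D = 4+4+19+5 = 32 ⇒ 32 days.
Without P→U, U's earliest start moves from 8 to 0.
After: Y→K→A→M = 4+9+10+9 = 32 → 32 days.

32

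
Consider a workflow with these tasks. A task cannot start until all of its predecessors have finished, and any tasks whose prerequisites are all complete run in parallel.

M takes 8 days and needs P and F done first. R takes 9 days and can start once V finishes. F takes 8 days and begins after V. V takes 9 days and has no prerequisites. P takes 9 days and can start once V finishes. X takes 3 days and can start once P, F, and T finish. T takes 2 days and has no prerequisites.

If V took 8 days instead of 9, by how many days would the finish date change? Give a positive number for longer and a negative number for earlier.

Actual critical path: V→P→M = 9+9+8 = 26 ⇒ 26 days.
Since V is critical, the -1 change carries straight to that chain (now 25 days).
That remains the longest chain; total 25 days.
Change in finish: 25 − 26 = -1 days.

-1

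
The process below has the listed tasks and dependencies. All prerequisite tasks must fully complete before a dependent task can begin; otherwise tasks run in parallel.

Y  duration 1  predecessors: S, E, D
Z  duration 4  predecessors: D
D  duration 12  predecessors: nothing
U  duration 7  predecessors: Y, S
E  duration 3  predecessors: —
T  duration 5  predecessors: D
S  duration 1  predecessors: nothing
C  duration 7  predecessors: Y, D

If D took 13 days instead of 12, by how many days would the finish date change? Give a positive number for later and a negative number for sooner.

1

The binding path is D→Y→C = 12+1+7 = 20; finish at 20 days.
D lies on that path, so at 13 days the path becomes 21 days.
The critical path is still D→Y→C; finish is now 21 days.
Change in finish: 21 − 20 = +1 days.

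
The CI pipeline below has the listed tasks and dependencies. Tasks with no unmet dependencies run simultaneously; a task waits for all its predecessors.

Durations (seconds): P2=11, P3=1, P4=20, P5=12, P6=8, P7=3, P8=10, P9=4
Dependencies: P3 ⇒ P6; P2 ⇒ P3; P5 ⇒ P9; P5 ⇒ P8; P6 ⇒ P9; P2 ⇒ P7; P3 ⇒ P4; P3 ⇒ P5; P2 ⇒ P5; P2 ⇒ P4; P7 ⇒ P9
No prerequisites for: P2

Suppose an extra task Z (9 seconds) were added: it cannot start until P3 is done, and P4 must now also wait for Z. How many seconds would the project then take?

Originally the project takes 34 seconds.
With Z inserted, P4 now waits for max(P2, P3, Z).
New critical path: P2→P3→Z→P4 = 11+1+9+20 = 41 ⇒ 41 seconds.

41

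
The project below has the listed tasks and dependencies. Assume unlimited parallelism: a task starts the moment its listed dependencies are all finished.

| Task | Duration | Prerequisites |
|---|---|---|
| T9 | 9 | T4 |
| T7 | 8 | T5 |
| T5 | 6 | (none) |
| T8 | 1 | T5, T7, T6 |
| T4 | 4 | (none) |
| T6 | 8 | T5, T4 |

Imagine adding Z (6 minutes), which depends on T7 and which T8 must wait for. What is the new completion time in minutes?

Originally the project takes 15 minutes.
With Z inserted, T8 now waits for max(T5, T7, T6, Z).
New critical path: T5→T7→Z→T8 = 6+8+6+1 = 21 ⇒ 21 minutes.

21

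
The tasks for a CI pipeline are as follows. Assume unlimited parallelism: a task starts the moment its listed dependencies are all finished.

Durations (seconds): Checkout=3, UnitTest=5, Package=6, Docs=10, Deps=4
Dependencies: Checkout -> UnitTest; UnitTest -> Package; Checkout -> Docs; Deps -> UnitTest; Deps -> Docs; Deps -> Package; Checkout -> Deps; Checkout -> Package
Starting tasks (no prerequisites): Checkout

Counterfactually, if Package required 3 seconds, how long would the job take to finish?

The binding path is Checkout→Deps→UnitTest→Package = 3+4+5+6 = 18; finish at 18 seconds.
Package lies on that path, so at 3 seconds the path becomes 15 seconds.
The binding chain switches to Checkout→Deps→Docs = 3+4+10 = 17; finish 17 seconds.

17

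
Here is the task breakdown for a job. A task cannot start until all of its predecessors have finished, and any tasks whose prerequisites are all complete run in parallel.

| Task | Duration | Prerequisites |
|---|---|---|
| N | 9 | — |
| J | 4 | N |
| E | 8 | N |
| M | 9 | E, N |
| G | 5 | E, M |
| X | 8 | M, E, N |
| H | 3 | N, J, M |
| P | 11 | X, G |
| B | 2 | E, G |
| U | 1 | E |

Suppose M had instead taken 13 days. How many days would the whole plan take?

49

Actual critical path: N→E→M→X→P = 9+8+9+8+11 = 45 ⇒ 45 days.
Since M is critical, the +4 change carries straight to that chain (now 49 days).
No other chain overtakes it, so the finish is 49 days.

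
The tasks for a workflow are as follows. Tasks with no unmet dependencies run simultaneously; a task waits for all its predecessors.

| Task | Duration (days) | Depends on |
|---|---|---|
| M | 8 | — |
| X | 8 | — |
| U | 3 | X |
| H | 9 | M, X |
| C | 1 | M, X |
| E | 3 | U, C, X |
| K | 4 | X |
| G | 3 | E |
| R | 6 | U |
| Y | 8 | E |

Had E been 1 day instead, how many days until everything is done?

20

As given, the longest chain is X→U→E→Y = 8+3+3+8 = 22, so the finish is 22 days.
E is on the critical path; changing it to 1 makes that path 20 days.
No other chain overtakes it, so the finish is 20 days.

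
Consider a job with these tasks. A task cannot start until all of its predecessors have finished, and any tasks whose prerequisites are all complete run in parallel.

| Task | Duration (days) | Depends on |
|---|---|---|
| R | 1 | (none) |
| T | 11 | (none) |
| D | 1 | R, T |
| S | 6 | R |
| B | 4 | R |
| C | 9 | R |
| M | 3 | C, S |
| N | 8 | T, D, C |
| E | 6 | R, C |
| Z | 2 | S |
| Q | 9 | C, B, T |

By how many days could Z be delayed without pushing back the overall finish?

T→D→N = 11+1+8 = 20 sets the makespan at 20 days.
Z finishes as early as 9 and must finish by 20.
So Z can slip 20 − 9 = 11 days.

11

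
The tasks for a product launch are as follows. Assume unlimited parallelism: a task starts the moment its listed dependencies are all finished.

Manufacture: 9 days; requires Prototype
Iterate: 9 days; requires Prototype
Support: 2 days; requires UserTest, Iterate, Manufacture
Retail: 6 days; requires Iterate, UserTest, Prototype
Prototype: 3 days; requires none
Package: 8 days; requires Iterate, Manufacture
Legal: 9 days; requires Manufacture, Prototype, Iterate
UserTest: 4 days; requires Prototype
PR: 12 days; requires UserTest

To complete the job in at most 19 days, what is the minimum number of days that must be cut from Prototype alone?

Current finish: 21 days; target: 19.
Prototype is on every critical path, so each day cut from Prototype cuts the finish by one (this holds down to a finish of 19).
Need 21 − 19 = 2 days off Prototype → Prototype becomes 1 day, finish becomes 19.

2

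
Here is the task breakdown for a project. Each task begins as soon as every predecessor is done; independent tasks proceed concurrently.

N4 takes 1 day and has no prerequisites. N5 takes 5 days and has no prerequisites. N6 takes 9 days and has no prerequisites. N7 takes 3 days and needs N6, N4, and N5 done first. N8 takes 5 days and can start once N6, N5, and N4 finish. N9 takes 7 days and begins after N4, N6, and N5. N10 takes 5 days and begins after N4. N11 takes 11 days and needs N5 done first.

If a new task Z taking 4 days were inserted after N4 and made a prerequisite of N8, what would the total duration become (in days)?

Originally the project takes 16 days.
With Z inserted, N8 now waits for max(N6, N5, N4, Z).
New critical path: N5→N11 = 5+11 = 16 ⇒ 16 days.

16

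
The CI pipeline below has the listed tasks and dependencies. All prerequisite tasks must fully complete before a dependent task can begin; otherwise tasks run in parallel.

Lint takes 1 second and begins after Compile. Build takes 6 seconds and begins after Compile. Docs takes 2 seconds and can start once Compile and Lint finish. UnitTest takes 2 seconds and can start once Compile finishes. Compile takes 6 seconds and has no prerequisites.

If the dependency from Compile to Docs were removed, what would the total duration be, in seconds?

12

With the dependency in place, Compile→Build = 6+6 = 12 sets the finish at 12 seconds.
Dropping Compile→Docs doesn't change Docs's earliest start (7); another predecessor still binds.
After: Compile→Build = 6+6 = 12 → 12 seconds.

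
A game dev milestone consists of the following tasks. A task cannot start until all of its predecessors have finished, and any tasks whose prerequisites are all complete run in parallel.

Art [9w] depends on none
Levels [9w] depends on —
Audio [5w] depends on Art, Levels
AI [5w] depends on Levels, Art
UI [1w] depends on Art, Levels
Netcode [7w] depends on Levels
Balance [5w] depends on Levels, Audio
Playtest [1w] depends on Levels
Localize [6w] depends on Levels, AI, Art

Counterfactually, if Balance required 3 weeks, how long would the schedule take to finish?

Baseline: Art→AI→Localize = 9+5+6 = 20 → 20 weeks.
Balance has 1 week of float (longest path through it is 19).
No other chain overtakes it, so the finish is 20 weeks.

20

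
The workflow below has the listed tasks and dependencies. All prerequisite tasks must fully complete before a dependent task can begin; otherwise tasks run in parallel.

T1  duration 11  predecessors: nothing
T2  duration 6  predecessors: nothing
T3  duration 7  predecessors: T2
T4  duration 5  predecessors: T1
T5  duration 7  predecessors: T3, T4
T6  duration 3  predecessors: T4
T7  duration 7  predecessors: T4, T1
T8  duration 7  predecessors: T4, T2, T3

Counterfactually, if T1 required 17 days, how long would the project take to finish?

29

Critical path before the change: T1→T4→T5 = 11+5+7 = 23 giving 23 days.
T1 is on the critical path; changing it to 17 makes that path 29 days.
That remains the longest chain; total 29 days.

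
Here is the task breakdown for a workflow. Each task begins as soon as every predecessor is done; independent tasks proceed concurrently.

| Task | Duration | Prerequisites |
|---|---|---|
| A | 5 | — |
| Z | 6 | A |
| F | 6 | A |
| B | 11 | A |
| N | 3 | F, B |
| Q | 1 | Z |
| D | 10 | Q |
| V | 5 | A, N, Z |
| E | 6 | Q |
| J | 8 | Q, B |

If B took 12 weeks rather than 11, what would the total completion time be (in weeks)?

25

Critical path before the change: A→B→N→V = 5+11+3+5 = 24 giving 24 weeks.
Since B is critical, the +1 change carries straight to that chain (now 25 weeks).
No other chain overtakes it, so the finish is 25 weeks.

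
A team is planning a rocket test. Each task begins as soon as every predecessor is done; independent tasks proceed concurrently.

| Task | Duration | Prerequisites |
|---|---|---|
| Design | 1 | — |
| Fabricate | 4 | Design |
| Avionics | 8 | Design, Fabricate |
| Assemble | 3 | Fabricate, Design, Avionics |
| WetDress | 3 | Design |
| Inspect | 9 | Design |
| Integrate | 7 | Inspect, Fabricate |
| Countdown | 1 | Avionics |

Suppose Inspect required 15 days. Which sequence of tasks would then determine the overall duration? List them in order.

Design, Inspect, Integrate

As given, the longest chain is Design→Inspect→Integrate = 1+9+7 = 17, so the finish is 17 days.
Since Inspect is critical, the +6 change carries straight to that chain (now 23 days).
The critical path is still Design→Inspect→Integrate; finish is now 23 days.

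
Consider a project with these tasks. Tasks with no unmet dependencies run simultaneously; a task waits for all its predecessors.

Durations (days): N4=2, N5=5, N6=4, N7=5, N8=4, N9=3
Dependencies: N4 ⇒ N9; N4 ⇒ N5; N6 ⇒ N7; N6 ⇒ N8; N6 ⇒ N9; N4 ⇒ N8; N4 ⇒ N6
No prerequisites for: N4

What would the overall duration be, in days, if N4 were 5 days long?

14

The binding path is N4→N6→N7 = 2+4+5 = 11; finish at 11 days.
N4 is on the critical path; changing it to 5 makes that path 14 days.
That remains the longest chain; total 14 days.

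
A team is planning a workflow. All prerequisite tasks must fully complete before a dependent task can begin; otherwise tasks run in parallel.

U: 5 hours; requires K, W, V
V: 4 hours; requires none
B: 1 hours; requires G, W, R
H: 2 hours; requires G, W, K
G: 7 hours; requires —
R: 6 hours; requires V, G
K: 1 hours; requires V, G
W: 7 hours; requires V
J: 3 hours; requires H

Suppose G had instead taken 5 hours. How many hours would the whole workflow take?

Actual critical path: V→W→H→J = 4+7+2+3 = 16 ⇒ 16 hours.
The longest path through G is only 14 hours, so G has float 2.
No other chain overtakes it, so the finish is 16 hours.

16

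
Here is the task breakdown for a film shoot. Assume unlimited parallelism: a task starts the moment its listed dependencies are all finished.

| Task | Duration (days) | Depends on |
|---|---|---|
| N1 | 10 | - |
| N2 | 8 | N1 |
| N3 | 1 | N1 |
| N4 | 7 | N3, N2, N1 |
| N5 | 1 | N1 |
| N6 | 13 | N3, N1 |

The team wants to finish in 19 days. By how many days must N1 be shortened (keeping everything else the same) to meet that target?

Current finish: 25 days; target: 19.
N1 is on every critical path, so each day cut from N1 cuts the finish by one (this holds down to a finish of 16).
Need 25 − 19 = 6 days off N1 → N1 becomes 4 days, finish becomes 19.

6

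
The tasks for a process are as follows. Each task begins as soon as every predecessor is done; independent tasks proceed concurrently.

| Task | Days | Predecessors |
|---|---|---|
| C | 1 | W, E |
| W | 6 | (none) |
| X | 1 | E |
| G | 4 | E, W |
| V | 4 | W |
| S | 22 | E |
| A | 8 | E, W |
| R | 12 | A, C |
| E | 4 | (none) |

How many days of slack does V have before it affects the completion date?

Critical path: E→S = 4+22 = 26, so the finish is 26 days.
The longest chain containing V totals 10 days.
Float = 26 − 10 = 16.

16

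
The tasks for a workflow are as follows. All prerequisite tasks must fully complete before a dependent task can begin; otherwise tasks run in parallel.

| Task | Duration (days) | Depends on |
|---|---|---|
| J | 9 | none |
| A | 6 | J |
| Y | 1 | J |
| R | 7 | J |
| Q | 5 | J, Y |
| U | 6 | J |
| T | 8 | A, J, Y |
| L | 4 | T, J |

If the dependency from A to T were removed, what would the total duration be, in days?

22

Before: longest chain J→A→T→L = 9+6+8+4 = 27, finish 27.
Without A→T, T's earliest start moves from 15 to 10.
After: J→Y→T→L = 9+1+8+4 = 22 → 22 days.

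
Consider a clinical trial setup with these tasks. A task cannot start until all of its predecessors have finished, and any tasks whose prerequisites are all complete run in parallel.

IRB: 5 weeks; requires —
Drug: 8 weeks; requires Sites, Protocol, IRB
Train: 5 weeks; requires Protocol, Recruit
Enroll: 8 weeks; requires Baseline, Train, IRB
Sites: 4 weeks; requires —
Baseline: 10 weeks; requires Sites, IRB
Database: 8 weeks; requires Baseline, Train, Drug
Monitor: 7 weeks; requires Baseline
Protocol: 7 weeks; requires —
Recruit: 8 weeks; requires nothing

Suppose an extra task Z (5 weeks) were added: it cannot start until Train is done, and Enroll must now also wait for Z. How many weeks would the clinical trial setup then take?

26

Originally the clinical trial setup takes 23 weeks.
With Z inserted, Enroll now waits for max(Baseline, Train, IRB, Z).
New critical path: Recruit→Train→Z→Enroll = 8+5+5+8 = 26 ⇒ 26 weeks.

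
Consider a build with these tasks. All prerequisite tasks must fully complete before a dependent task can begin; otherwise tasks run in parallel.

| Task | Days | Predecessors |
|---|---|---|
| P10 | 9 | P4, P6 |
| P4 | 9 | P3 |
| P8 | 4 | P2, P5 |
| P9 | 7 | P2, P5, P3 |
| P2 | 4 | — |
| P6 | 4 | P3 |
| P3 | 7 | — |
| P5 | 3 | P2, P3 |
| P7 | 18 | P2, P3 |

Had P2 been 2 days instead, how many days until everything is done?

25

As given, the longest chain is P3→P4→P10 = 7+9+9 = 25, so the finish is 25 days.
The longest path through P2 is only 22 days, so P2 has float 3.
No other chain overtakes it, so the finish is 25 days.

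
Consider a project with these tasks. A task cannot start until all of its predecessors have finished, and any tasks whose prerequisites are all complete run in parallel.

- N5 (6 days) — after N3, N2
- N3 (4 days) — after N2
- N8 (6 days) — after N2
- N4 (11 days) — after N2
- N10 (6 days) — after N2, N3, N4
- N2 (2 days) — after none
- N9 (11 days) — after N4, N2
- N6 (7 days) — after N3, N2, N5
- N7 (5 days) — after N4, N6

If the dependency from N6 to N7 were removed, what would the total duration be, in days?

24

Original critical path: N2→N3→N5→N6→N7 = 2+4+6+7+5 = 24 ⇒ 24 days.
Without N6→N7, N7's earliest start moves from 19 to 13.
New critical path: N2→N4→N9 = 2+11+11 = 24 ⇒ 24 days.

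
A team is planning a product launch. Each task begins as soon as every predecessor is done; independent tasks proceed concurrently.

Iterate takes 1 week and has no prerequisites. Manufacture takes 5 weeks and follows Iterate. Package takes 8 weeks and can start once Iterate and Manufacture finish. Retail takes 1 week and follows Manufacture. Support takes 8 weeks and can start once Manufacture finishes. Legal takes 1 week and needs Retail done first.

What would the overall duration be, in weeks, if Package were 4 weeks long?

Baseline: Iterate→Manufacture→Package = 1+5+8 = 14 → 14 weeks.
Package is on the critical path; changing it to 4 makes that path 10 weeks.
The binding chain switches to Iterate→Manufacture→Support = 1+5+8 = 14; finish 14 weeks.

14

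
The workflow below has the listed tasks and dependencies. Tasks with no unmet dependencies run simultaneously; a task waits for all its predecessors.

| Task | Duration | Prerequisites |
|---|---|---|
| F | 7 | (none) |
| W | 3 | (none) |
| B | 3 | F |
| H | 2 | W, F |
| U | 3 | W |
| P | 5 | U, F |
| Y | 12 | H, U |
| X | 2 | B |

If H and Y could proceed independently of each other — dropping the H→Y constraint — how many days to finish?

Original critical path: F→H→Y = 7+2+12 = 21 ⇒ 21 days.
Without H→Y, Y's earliest start moves from 9 to 6.
New critical path: W→U→Y = 3+3+12 = 18 ⇒ 18 days.

18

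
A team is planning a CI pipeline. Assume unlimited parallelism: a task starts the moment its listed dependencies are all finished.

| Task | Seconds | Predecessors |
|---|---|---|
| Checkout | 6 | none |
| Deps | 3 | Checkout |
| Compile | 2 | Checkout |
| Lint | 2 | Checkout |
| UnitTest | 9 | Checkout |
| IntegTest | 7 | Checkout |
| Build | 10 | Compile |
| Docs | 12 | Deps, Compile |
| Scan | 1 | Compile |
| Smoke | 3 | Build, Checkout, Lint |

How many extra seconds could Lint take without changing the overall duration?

The longest chain is Checkout→Deps→Docs = 6+3+12 = 21; overall finish 21 seconds.
Longest path through Lint: 11 seconds (earliest finish 8, latest finish 18).
Float = 21 − 11 = 10.

10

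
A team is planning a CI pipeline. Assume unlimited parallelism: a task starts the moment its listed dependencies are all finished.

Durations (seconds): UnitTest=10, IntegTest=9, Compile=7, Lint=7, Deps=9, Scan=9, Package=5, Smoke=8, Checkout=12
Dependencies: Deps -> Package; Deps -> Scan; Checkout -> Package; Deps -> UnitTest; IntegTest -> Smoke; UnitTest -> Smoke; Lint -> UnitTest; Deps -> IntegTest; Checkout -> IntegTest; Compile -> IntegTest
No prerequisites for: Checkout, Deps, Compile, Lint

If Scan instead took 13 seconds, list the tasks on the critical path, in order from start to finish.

The binding path is Checkout→IntegTest→Smoke = 12+9+8 = 29; finish at 29 seconds.
The longest path through Scan is only 18 seconds, so Scan has float 11.
The critical path is still Checkout→IntegTest→Smoke; finish is now 29 seconds.

Checkout, IntegTest, Smoke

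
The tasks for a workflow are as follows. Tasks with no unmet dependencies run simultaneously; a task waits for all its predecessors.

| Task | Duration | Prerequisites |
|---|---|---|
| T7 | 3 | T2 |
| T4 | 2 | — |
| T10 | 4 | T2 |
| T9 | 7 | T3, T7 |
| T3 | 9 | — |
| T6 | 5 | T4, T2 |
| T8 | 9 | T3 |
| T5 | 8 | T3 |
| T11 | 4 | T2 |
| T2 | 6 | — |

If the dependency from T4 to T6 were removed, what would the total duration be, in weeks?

Original critical path: T3→T8 = 9+9 = 18 ⇒ 18 weeks.
Dropping T4→T6 doesn't change T6's earliest start (6); another predecessor still binds.
New critical path: T3→T8 = 9+9 = 18 ⇒ 18 weeks.

18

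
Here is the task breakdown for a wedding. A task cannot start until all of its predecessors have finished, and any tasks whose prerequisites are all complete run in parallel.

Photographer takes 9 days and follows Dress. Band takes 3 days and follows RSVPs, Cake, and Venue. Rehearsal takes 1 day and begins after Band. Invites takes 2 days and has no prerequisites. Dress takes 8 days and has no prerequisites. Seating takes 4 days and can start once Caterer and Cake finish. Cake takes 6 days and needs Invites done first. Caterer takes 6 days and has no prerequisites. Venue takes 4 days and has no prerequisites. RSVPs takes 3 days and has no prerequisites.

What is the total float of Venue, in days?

The longest chain is Dress→Photographer = 8+9 = 17; overall finish 17 days.
Longest path through Venue: 8 days (earliest finish 4, latest finish 13).
Float = 17 − 8 = 9.

9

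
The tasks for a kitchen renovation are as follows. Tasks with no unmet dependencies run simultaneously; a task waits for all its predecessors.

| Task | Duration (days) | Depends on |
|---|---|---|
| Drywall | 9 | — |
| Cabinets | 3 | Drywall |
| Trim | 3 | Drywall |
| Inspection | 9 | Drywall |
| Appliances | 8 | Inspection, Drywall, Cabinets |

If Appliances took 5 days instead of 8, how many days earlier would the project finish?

3

Actual critical path: Drywall→Inspection→Appliances = 9+9+8 = 26 ⇒ 26 days.
Since Appliances is critical, the -3 change carries straight to that chain (now 23 days).
The critical path is still Drywall→Inspection→Appliances; finish is now 23 days.
Change in finish: 23 − 26 = -3 days.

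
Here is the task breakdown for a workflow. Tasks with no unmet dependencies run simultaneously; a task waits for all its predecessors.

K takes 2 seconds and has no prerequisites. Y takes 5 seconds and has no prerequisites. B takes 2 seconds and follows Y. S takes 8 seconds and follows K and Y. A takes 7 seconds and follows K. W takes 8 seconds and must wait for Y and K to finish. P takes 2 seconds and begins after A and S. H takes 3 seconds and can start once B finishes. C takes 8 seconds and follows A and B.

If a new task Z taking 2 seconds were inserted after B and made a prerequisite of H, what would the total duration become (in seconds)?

17

Originally the plan takes 17 seconds.
With Z inserted, H now waits for max(B, Z).
New critical path: K→A→C = 2+7+8 = 17 ⇒ 17 seconds.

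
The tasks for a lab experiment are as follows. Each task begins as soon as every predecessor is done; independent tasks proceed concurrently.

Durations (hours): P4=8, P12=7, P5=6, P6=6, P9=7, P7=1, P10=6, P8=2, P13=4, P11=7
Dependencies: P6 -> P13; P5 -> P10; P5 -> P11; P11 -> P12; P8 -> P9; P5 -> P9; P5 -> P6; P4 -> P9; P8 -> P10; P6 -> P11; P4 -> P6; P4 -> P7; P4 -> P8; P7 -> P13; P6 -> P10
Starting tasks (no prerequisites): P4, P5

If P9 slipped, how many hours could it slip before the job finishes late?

11

Critical path: P4→P6→P11→P12 = 8+6+7+7 = 28, so the finish is 28 hours.
The longest chain containing P9 totals 17 hours.
Slack of P9 = 21 − 10 = 11 hours.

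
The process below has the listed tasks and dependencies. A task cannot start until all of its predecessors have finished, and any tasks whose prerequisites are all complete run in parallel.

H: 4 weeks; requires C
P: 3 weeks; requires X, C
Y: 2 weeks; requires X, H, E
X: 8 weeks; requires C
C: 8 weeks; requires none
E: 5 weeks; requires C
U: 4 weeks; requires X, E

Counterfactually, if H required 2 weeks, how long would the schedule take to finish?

Baseline: C→X→U = 8+8+4 = 20 → 20 weeks.
H is off the critical path — its longest chain is 14 weeks, giving 6 of slack.
No other chain overtakes it, so the finish is 20 weeks.

20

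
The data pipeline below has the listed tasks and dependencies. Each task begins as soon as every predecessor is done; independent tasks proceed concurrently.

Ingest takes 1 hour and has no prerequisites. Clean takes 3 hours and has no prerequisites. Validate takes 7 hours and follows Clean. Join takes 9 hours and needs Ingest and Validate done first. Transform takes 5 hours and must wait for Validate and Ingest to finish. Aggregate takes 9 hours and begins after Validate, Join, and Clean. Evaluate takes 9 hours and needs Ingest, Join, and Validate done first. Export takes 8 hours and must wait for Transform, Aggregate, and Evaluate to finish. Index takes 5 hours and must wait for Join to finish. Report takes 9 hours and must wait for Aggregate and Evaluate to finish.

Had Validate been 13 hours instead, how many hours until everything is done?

43

Actual critical path: Clean→Validate→Join→Aggregate→Report = 3+7+9+9+9 = 37 ⇒ 37 hours.
Since Validate is critical, the +6 change carries straight to that chain (now 43 hours).
That remains the longest chain; total 43 hours.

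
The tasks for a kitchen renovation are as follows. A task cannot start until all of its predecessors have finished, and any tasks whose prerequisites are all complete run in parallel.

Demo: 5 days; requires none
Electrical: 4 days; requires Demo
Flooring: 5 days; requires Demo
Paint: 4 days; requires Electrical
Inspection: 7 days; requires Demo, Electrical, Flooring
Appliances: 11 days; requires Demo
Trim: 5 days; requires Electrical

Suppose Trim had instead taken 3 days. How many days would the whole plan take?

17

As given, the longest chain is Demo→Flooring→Inspection = 5+5+7 = 17, so the finish is 17 days.
Trim has 3 days of float (longest path through it is 14).
No other chain overtakes it, so the finish is 17 days.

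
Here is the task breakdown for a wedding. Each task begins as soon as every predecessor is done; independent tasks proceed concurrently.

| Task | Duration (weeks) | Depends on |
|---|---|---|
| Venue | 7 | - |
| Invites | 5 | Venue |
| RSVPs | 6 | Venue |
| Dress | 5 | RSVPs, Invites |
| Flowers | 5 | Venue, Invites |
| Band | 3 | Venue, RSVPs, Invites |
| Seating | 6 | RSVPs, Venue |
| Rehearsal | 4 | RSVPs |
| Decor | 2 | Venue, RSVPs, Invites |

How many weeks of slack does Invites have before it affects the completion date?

Venue→RSVPs→Seating = 7+6+6 = 19 sets the makespan at 19 weeks.
Longest path through Invites: 17 weeks (earliest finish 12, latest finish 14).
Slack of Invites = 9 − 7 = 2 weeks.

2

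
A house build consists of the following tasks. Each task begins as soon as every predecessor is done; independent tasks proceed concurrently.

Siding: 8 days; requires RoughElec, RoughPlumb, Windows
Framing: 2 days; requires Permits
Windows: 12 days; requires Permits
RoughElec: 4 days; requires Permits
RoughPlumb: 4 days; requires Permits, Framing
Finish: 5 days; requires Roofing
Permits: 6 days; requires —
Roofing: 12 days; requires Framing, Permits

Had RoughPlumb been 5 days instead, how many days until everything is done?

Actual critical path: Permits→Windows→Siding = 6+12+8 = 26 ⇒ 26 days.
RoughPlumb has 6 days of float (longest path through it is 20).
The critical path is still Permits→Windows→Siding; finish is now 26 days.

26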